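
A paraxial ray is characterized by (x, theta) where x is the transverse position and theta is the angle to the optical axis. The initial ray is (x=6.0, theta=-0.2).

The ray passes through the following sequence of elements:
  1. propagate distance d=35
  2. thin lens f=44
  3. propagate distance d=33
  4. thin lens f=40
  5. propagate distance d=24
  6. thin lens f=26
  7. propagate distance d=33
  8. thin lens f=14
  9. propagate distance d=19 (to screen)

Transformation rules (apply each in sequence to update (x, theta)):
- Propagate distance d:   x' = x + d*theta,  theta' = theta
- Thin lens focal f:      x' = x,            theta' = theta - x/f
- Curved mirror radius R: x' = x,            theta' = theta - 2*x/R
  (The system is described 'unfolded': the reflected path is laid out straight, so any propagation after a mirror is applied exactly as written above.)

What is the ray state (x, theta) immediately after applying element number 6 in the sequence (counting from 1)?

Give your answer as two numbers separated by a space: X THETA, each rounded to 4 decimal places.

Answer: -6.9945 0.2630

Derivation:
Initial: x=6.0000 theta=-0.2000
After 1 (propagate distance d=35): x=-1.0000 theta=-0.2000
After 2 (thin lens f=44): x=-1.0000 theta=-39/220 (≈-0.1773)
After 3 (propagate distance d=33): x=-6.8500 theta=-39/220 (≈-0.1773)
After 4 (thin lens f=40): x=-6.8500 theta=-53/8800 (≈-0.0060)
After 5 (propagate distance d=24): x=-3847/550 (≈-6.9945) theta=-53/8800 (≈-0.0060)
After 6 (thin lens f=26): x=-3847/550 (≈-6.9945) theta=30087/114400 (≈0.2630)
Rounded to 4 decimal places: x = -6.9945, theta = 0.2630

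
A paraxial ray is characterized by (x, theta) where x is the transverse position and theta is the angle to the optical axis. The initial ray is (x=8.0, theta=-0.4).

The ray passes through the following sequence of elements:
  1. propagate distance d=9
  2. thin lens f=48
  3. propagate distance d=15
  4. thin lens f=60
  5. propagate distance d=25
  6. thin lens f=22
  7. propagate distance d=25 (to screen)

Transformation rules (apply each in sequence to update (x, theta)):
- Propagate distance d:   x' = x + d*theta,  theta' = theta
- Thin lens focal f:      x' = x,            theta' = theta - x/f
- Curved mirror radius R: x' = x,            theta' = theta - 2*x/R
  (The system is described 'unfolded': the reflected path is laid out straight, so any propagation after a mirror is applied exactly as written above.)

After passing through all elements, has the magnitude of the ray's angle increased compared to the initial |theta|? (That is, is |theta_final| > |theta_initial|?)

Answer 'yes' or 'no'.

Initial: x=8.0000 theta=-0.4000
After 1 (propagate distance d=9): x=4.4000 theta=-0.4000
After 2 (thin lens f=48): x=4.4000 theta=-59/120 (≈-0.4917)
After 3 (propagate distance d=15): x=-2.9750 theta=-59/120 (≈-0.4917)
After 4 (thin lens f=60): x=-2.9750 theta=-1061/2400 (≈-0.4421)
After 5 (propagate distance d=25): x=-6733/480 (≈-14.0271) theta=-1061/2400 (≈-0.4421)
After 6 (thin lens f=22): x=-6733/480 (≈-14.0271) theta=3441/17600 (≈0.1955)
After 7 (propagate distance d=25 (to screen)): x=-96511/10560 (≈-9.1393) theta=3441/17600 (≈0.1955)
|theta_initial|=0.4000 |theta_final|=3441/17600 (≈0.1955) -> not increased

Answer: no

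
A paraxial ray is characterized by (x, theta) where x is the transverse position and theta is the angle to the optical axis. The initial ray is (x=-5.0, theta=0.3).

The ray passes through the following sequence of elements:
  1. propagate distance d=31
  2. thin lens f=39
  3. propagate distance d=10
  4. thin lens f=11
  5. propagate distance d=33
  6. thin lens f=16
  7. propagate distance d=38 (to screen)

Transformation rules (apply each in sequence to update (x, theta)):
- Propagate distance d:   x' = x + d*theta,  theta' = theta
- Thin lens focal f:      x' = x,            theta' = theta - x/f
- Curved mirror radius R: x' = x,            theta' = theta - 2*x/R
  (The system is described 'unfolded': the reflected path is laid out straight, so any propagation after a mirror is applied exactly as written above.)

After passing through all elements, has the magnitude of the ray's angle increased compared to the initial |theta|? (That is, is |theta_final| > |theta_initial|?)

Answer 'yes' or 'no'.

Answer: no

Derivation:
Initial: x=-5.0000 theta=0.3000
After 1 (propagate distance d=31): x=4.3000 theta=0.3000
After 2 (thin lens f=39): x=4.3000 theta=37/195 (≈0.1897)
After 3 (propagate distance d=10): x=2417/390 (≈6.1974) theta=37/195 (≈0.1897)
After 4 (thin lens f=11): x=2417/390 (≈6.1974) theta=-1603/4290 (≈-0.3737)
After 5 (propagate distance d=33): x=-92/15 (≈-6.1333) theta=-1603/4290 (≈-0.3737)
After 6 (thin lens f=16): x=-92/15 (≈-6.1333) theta=83/8580 (≈0.0097)
After 7 (propagate distance d=38 (to screen)): x=-1649/286 (≈-5.7657) theta=83/8580 (≈0.0097)
|theta_initial|=0.3000 |theta_final|=83/8580 (≈0.0097) -> not increased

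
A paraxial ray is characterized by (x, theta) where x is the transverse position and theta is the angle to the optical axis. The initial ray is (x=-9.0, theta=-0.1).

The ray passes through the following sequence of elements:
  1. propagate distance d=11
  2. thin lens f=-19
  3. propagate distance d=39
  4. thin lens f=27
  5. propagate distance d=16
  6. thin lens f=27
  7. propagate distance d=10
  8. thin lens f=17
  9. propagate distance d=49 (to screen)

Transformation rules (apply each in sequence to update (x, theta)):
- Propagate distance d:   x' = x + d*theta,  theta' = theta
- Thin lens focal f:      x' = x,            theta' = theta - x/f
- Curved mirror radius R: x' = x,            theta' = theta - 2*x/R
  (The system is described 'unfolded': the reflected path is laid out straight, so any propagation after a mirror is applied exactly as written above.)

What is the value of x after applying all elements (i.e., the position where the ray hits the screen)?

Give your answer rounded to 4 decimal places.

Answer: 92.5243

Derivation:
Initial: x=-9.0000 theta=-0.1000
After 1 (propagate distance d=11): x=-10.1000 theta=-0.1000
After 2 (thin lens f=-19): x=-10.1000 theta=-12/19 (≈-0.6316)
After 3 (propagate distance d=39): x=-6599/190 (≈-34.7316) theta=-12/19 (≈-0.6316)
After 4 (thin lens f=27): x=-6599/190 (≈-34.7316) theta=3359/5130 (≈0.6548)
After 5 (propagate distance d=16): x=-124429/5130 (≈-24.2552) theta=3359/5130 (≈0.6548)
After 6 (thin lens f=27): x=-124429/5130 (≈-24.2552) theta=107561/69255 (≈1.5531)
After 7 (propagate distance d=10): x=-1208363/138510 (≈-8.7240) theta=107561/69255 (≈1.5531)
After 8 (thin lens f=17): x=-1208363/138510 (≈-8.7240) theta=4865437/2354670 (≈2.0663)
After 9 (propagate distance d=49 (to screen)): x=1344841/14535 (≈92.5243) theta=4865437/2354670 (≈2.0663)
Rounded to 4 decimal places: x = 92.5243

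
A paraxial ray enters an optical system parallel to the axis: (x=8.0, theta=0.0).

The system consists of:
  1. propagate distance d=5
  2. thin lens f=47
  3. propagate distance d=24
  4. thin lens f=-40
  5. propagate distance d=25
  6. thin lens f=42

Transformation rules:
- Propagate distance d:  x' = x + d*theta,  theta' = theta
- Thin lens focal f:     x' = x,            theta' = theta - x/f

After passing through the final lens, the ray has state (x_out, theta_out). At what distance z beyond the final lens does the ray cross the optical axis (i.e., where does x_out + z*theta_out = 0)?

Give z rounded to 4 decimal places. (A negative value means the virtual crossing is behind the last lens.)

Initial: x=8.0000 theta=0.0000
After 1 (propagate distance d=5): x=8.0000 theta=0.0000
After 2 (thin lens f=47): x=8.0000 theta=-8/47 (≈-0.1702)
After 3 (propagate distance d=24): x=184/47 (≈3.9149) theta=-8/47 (≈-0.1702)
After 4 (thin lens f=-40): x=184/47 (≈3.9149) theta=-17/235 (≈-0.0723)
After 5 (propagate distance d=25): x=99/47 (≈2.1064) theta=-17/235 (≈-0.0723)
After 6 (thin lens f=42): x=99/47 (≈2.1064) theta=-403/3290 (≈-0.1225)
z_focus = -x_out/theta_out = -(99/47)/(-403/3290) = 6930/403 ≈ 17.1960
Rounded to 4 decimal places: z = 17.1960

Answer: 17.1960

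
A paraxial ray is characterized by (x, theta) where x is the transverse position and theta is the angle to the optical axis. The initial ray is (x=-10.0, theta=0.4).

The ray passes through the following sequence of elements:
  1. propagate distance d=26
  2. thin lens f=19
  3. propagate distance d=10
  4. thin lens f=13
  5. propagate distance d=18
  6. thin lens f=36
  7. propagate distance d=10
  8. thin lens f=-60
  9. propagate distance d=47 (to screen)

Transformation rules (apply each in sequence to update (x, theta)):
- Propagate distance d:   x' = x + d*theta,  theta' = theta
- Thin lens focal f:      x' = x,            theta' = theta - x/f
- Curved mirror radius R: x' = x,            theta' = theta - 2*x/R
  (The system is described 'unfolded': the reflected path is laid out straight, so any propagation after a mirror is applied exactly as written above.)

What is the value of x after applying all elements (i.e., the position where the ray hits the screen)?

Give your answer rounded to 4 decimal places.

Initial: x=-10.0000 theta=0.4000
After 1 (propagate distance d=26): x=0.4000 theta=0.4000
After 2 (thin lens f=19): x=0.4000 theta=36/95 (≈0.3789)
After 3 (propagate distance d=10): x=398/95 (≈4.1895) theta=36/95 (≈0.3789)
After 4 (thin lens f=13): x=398/95 (≈4.1895) theta=14/247 (≈0.0567)
After 5 (propagate distance d=18): x=6434/1235 (≈5.2097) theta=14/247 (≈0.0567)
After 6 (thin lens f=36): x=6434/1235 (≈5.2097) theta=-103/1170 (≈-0.0880)
After 7 (propagate distance d=10): x=48121/11115 (≈4.3294) theta=-103/1170 (≈-0.0880)
After 8 (thin lens f=-60): x=48121/11115 (≈4.3294) theta=-10589/666900 (≈-0.0159)
After 9 (propagate distance d=47 (to screen)): x=2389577/666900 (≈3.5831) theta=-10589/666900 (≈-0.0159)
Rounded to 4 decimal places: x = 3.5831

Answer: 3.5831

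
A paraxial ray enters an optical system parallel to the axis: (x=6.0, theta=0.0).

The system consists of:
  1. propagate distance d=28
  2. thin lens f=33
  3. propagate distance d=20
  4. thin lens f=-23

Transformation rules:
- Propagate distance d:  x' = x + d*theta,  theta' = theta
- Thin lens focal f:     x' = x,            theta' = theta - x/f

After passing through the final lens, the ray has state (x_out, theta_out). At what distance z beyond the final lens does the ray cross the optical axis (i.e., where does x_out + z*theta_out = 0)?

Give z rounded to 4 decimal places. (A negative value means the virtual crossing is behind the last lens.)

Initial: x=6.0000 theta=0.0000
After 1 (propagate distance d=28): x=6.0000 theta=0.0000
After 2 (thin lens f=33): x=6.0000 theta=-2/11 (≈-0.1818)
After 3 (propagate distance d=20): x=26/11 (≈2.3636) theta=-2/11 (≈-0.1818)
After 4 (thin lens f=-23): x=26/11 (≈2.3636) theta=-20/253 (≈-0.0791)
z_focus = -x_out/theta_out = -(26/11)/(-20/253) = 29.9000
Rounded to 4 decimal places: z = 29.9000

Answer: 29.9000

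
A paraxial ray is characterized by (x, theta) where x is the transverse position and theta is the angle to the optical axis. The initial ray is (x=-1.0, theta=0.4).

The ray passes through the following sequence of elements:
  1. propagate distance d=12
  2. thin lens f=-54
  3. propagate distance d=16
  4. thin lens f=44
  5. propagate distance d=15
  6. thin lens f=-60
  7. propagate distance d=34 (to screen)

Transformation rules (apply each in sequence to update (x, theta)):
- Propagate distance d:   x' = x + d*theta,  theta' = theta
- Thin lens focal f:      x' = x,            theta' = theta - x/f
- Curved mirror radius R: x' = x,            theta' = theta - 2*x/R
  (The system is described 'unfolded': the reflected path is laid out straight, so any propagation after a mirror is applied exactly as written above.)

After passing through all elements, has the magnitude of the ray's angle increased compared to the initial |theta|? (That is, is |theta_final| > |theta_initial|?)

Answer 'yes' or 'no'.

Answer: yes

Derivation:
Initial: x=-1.0000 theta=0.4000
After 1 (propagate distance d=12): x=3.8000 theta=0.4000
After 2 (thin lens f=-54): x=3.8000 theta=127/270 (≈0.4704)
After 3 (propagate distance d=16): x=1529/135 (≈11.3259) theta=127/270 (≈0.4704)
After 4 (thin lens f=44): x=1529/135 (≈11.3259) theta=23/108 (≈0.2130)
After 5 (propagate distance d=15): x=7841/540 (≈14.5204) theta=23/108 (≈0.2130)
After 6 (thin lens f=-60): x=7841/540 (≈14.5204) theta=14741/32400 (≈0.4550)
After 7 (propagate distance d=34 (to screen)): x=485827/16200 (≈29.9893) theta=14741/32400 (≈0.4550)
|theta_initial|=0.4000 |theta_final|=14741/32400 (≈0.4550) -> increased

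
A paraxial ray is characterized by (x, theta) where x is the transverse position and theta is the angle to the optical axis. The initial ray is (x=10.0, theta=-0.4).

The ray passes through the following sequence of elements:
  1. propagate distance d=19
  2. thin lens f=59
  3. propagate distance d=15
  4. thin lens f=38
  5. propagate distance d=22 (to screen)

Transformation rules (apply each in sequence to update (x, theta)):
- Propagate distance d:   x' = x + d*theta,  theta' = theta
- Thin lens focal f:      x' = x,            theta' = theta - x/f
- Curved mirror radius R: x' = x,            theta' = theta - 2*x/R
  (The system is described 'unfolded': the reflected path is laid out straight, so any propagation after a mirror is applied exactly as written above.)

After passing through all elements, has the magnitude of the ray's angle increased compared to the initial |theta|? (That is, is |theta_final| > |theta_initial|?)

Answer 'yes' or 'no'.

Initial: x=10.0000 theta=-0.4000
After 1 (propagate distance d=19): x=2.4000 theta=-0.4000
After 2 (thin lens f=59): x=2.4000 theta=-26/59 (≈-0.4407)
After 3 (propagate distance d=15): x=-1242/295 (≈-4.2102) theta=-26/59 (≈-0.4407)
After 4 (thin lens f=38): x=-1242/295 (≈-4.2102) theta=-1849/5605 (≈-0.3299)
After 5 (propagate distance d=22 (to screen)): x=-64276/5605 (≈-11.4676) theta=-1849/5605 (≈-0.3299)
|theta_initial|=0.4000 |theta_final|=1849/5605 (≈0.3299) -> not increased

Answer: no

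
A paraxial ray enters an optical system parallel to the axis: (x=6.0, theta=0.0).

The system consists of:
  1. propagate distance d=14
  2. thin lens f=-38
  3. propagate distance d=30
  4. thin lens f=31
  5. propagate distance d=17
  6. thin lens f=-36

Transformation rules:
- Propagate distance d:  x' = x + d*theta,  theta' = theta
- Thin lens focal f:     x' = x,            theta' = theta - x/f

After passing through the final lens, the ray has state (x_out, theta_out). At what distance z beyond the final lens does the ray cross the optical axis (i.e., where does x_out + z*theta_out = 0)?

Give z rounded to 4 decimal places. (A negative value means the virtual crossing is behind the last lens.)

Answer: -362.2041

Derivation:
Initial: x=6.0000 theta=0.0000
After 1 (propagate distance d=14): x=6.0000 theta=0.0000
After 2 (thin lens f=-38): x=6.0000 theta=3/19 (≈0.1579)
After 3 (propagate distance d=30): x=204/19 (≈10.7368) theta=3/19 (≈0.1579)
After 4 (thin lens f=31): x=204/19 (≈10.7368) theta=-111/589 (≈-0.1885)
After 5 (propagate distance d=17): x=4437/589 (≈7.5331) theta=-111/589 (≈-0.1885)
After 6 (thin lens f=-36): x=4437/589 (≈7.5331) theta=49/2356 (≈0.0208)
z_focus = -x_out/theta_out = -(4437/589)/(49/2356) = -17748/49 ≈ -362.2041
Rounded to 4 decimal places: z = -362.2041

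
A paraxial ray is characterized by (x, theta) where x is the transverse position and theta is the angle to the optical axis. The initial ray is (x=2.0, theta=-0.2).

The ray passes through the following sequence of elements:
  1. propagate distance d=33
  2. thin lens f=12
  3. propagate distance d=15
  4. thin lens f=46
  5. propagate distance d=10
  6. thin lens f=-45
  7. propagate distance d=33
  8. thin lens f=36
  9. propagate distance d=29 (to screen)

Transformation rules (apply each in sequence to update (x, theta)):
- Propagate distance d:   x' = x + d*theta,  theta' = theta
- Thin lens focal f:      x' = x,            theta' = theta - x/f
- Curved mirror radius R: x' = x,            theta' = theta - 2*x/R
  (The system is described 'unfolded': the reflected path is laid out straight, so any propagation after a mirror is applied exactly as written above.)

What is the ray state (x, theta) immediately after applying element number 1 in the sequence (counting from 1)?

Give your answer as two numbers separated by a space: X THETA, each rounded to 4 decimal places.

Answer: -4.6000 -0.2000

Derivation:
Initial: x=2.0000 theta=-0.2000
After 1 (propagate distance d=33): x=-4.6000 theta=-0.2000
Rounded to 4 decimal places: x = -4.6000, theta = -0.2000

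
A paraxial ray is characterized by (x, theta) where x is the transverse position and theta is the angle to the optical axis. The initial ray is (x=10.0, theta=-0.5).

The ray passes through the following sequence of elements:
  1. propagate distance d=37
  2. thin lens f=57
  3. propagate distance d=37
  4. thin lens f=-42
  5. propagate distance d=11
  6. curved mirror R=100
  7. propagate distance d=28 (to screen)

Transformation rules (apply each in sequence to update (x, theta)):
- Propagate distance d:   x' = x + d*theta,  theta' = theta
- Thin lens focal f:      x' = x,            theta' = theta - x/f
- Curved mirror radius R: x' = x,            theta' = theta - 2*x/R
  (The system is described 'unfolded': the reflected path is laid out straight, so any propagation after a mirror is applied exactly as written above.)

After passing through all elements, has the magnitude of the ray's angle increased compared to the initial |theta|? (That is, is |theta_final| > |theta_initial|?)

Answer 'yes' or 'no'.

Answer: no

Derivation:
Initial: x=10.0000 theta=-0.5000
After 1 (propagate distance d=37): x=-8.5000 theta=-0.5000
After 2 (thin lens f=57): x=-8.5000 theta=-20/57 (≈-0.3509)
After 3 (propagate distance d=37): x=-2449/114 (≈-21.4825) theta=-20/57 (≈-0.3509)
After 4 (thin lens f=-42): x=-2449/114 (≈-21.4825) theta=-4129/4788 (≈-0.8624)
After 5 (propagate distance d=11): x=-148277/4788 (≈-30.9685) theta=-4129/4788 (≈-0.8624)
After 6 (curved mirror R=100): x=-148277/4788 (≈-30.9685) theta=-19391/79800 (≈-0.2430)
After 7 (propagate distance d=28 (to screen)): x=-4521347/119700 (≈-37.7723) theta=-19391/79800 (≈-0.2430)
|theta_initial|=0.5000 |theta_final|=19391/79800 (≈0.2430) -> not increased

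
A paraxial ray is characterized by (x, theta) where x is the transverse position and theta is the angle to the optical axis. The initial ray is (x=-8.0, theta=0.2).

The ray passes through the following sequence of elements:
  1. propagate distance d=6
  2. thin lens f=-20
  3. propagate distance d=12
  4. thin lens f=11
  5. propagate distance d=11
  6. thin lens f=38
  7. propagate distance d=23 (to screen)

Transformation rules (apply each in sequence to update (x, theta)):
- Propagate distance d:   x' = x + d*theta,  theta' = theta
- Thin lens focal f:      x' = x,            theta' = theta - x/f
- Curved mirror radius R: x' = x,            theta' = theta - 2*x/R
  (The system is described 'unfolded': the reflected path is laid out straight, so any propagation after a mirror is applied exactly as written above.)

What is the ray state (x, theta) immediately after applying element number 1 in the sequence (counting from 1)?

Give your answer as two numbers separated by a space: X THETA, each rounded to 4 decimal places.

Answer: -6.8000 0.2000

Derivation:
Initial: x=-8.0000 theta=0.2000
After 1 (propagate distance d=6): x=-6.8000 theta=0.2000
Rounded to 4 decimal places: x = -6.8000, theta = 0.2000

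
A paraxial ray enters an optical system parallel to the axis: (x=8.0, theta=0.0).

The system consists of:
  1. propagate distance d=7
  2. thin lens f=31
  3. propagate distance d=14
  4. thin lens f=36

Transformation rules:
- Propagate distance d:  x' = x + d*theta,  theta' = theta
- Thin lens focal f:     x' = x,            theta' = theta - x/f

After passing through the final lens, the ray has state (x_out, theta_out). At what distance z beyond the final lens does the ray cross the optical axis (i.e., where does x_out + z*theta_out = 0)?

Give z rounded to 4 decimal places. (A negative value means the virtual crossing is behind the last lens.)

Answer: 11.5472

Derivation:
Initial: x=8.0000 theta=0.0000
After 1 (propagate distance d=7): x=8.0000 theta=0.0000
After 2 (thin lens f=31): x=8.0000 theta=-8/31 (≈-0.2581)
After 3 (propagate distance d=14): x=136/31 (≈4.3871) theta=-8/31 (≈-0.2581)
After 4 (thin lens f=36): x=136/31 (≈4.3871) theta=-106/279 (≈-0.3799)
z_focus = -x_out/theta_out = -(136/31)/(-106/279) = 612/53 ≈ 11.5472
Rounded to 4 decimal places: z = 11.5472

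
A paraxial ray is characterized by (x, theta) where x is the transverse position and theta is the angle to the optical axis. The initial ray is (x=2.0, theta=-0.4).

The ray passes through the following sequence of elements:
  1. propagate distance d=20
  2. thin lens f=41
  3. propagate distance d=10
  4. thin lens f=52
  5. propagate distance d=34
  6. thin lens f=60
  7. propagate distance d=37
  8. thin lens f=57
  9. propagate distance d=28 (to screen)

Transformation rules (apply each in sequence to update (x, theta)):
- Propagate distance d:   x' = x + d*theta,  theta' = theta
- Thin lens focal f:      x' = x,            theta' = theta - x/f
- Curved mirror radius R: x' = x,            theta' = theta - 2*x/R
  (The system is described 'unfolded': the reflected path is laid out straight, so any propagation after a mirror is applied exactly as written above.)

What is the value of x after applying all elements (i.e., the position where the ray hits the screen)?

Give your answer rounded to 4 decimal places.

Answer: -1.0451

Derivation:
Initial: x=2.0000 theta=-0.4000
After 1 (propagate distance d=20): x=-6.0000 theta=-0.4000
After 2 (thin lens f=41): x=-6.0000 theta=-52/205 (≈-0.2537)
After 3 (propagate distance d=10): x=-350/41 (≈-8.5366) theta=-52/205 (≈-0.2537)
After 4 (thin lens f=52): x=-350/41 (≈-8.5366) theta=-477/5330 (≈-0.0895)
After 5 (propagate distance d=34): x=-30859/2665 (≈-11.5794) theta=-477/5330 (≈-0.0895)
After 6 (thin lens f=60): x=-30859/2665 (≈-11.5794) theta=1273/12300 (≈0.1035)
After 7 (propagate distance d=37): x=-1239227/159900 (≈-7.7500) theta=1273/12300 (≈0.1035)
After 8 (thin lens f=57): x=-1239227/159900 (≈-7.7500) theta=109126/455715 (≈0.2395)
After 9 (propagate distance d=28 (to screen)): x=-9525379/9114300 (≈-1.0451) theta=109126/455715 (≈0.2395)
Rounded to 4 decimal places: x = -1.0451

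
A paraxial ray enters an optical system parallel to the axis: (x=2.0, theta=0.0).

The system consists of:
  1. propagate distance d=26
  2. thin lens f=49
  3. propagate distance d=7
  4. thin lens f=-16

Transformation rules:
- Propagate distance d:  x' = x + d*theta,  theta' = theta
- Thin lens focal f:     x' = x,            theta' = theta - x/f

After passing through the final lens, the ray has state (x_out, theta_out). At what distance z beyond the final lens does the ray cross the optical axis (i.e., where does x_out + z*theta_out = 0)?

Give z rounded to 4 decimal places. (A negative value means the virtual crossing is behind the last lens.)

Initial: x=2.0000 theta=0.0000
After 1 (propagate distance d=26): x=2.0000 theta=0.0000
After 2 (thin lens f=49): x=2.0000 theta=-2/49 (≈-0.0408)
After 3 (propagate distance d=7): x=12/7 (≈1.7143) theta=-2/49 (≈-0.0408)
After 4 (thin lens f=-16): x=12/7 (≈1.7143) theta=13/196 (≈0.0663)
z_focus = -x_out/theta_out = -(12/7)/(13/196) = -336/13 ≈ -25.8462
Rounded to 4 decimal places: z = -25.8462

Answer: -25.8462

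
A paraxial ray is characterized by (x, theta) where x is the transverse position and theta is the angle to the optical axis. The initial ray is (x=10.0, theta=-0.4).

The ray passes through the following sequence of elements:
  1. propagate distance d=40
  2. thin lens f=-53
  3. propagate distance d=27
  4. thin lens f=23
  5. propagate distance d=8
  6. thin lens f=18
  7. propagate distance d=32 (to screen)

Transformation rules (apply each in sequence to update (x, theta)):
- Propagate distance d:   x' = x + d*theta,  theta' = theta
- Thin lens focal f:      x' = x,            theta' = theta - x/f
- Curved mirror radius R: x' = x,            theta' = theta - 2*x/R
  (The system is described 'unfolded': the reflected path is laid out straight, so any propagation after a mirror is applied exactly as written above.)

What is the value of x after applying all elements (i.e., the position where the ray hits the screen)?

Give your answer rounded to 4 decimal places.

Initial: x=10.0000 theta=-0.4000
After 1 (propagate distance d=40): x=-6.0000 theta=-0.4000
After 2 (thin lens f=-53): x=-6.0000 theta=-136/265 (≈-0.5132)
After 3 (propagate distance d=27): x=-5262/265 (≈-19.8566) theta=-136/265 (≈-0.5132)
After 4 (thin lens f=23): x=-5262/265 (≈-19.8566) theta=2134/6095 (≈0.3501)
After 5 (propagate distance d=8): x=-103954/6095 (≈-17.0556) theta=2134/6095 (≈0.3501)
After 6 (thin lens f=18): x=-103954/6095 (≈-17.0556) theta=71183/54855 (≈1.2977)
After 7 (propagate distance d=32 (to screen)): x=268454/10971 (≈24.4694) theta=71183/54855 (≈1.2977)
Rounded to 4 decimal places: x = 24.4694

Answer: 24.4694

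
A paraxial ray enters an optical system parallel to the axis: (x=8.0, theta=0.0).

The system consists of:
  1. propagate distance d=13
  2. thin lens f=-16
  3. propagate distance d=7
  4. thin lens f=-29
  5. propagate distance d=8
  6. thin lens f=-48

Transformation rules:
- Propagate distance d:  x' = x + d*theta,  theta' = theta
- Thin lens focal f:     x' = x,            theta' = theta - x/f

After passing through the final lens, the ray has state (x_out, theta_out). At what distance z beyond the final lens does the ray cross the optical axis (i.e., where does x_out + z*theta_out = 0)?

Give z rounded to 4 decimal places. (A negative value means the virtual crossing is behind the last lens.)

Answer: -14.5247

Derivation:
Initial: x=8.0000 theta=0.0000
After 1 (propagate distance d=13): x=8.0000 theta=0.0000
After 2 (thin lens f=-16): x=8.0000 theta=0.5000
After 3 (propagate distance d=7): x=11.5000 theta=0.5000
After 4 (thin lens f=-29): x=11.5000 theta=26/29 (≈0.8966)
After 5 (propagate distance d=8): x=1083/58 (≈18.6724) theta=26/29 (≈0.8966)
After 6 (thin lens f=-48): x=1083/58 (≈18.6724) theta=1193/928 (≈1.2856)
z_focus = -x_out/theta_out = -(1083/58)/(1193/928) = -17328/1193 ≈ -14.5247
Rounded to 4 decimal places: z = -14.5247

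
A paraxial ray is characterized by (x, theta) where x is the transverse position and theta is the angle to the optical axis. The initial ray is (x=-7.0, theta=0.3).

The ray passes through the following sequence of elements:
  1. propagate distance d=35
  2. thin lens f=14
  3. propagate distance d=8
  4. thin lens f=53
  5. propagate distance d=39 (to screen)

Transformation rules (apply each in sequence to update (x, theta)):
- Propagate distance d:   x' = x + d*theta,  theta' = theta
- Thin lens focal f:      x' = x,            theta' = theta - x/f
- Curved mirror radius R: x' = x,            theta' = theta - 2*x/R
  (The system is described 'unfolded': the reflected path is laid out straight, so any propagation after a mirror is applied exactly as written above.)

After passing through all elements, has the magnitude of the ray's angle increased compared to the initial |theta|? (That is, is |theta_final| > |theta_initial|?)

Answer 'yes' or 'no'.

Answer: no

Derivation:
Initial: x=-7.0000 theta=0.3000
After 1 (propagate distance d=35): x=3.5000 theta=0.3000
After 2 (thin lens f=14): x=3.5000 theta=0.0500
After 3 (propagate distance d=8): x=3.9000 theta=0.0500
After 4 (thin lens f=53): x=3.9000 theta=-5/212 (≈-0.0236)
After 5 (propagate distance d=39 (to screen)): x=3159/1060 (≈2.9802) theta=-5/212 (≈-0.0236)
|theta_initial|=0.3000 |theta_final|=5/212 (≈0.0236) -> not increased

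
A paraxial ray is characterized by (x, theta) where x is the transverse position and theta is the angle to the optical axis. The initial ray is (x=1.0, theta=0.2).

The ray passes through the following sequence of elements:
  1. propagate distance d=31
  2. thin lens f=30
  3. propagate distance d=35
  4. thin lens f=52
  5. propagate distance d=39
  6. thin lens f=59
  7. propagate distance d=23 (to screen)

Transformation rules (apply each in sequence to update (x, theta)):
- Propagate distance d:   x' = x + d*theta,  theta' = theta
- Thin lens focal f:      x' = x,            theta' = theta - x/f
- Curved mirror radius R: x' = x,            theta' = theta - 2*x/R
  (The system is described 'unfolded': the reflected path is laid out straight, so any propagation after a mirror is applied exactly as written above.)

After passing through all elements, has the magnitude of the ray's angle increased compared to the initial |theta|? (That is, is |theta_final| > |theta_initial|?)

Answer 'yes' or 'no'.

Initial: x=1.0000 theta=0.2000
After 1 (propagate distance d=31): x=7.2000 theta=0.2000
After 2 (thin lens f=30): x=7.2000 theta=-0.0400
After 3 (propagate distance d=35): x=5.8000 theta=-0.0400
After 4 (thin lens f=52): x=5.8000 theta=-197/1300 (≈-0.1515)
After 5 (propagate distance d=39): x=-0.1100 theta=-197/1300 (≈-0.1515)
After 6 (thin lens f=59): x=-0.1100 theta=-574/3835 (≈-0.1497)
After 7 (propagate distance d=23 (to screen)): x=-272477/76700 (≈-3.5525) theta=-574/3835 (≈-0.1497)
|theta_initial|=0.2000 |theta_final|=574/3835 (≈0.1497) -> not increased

Answer: no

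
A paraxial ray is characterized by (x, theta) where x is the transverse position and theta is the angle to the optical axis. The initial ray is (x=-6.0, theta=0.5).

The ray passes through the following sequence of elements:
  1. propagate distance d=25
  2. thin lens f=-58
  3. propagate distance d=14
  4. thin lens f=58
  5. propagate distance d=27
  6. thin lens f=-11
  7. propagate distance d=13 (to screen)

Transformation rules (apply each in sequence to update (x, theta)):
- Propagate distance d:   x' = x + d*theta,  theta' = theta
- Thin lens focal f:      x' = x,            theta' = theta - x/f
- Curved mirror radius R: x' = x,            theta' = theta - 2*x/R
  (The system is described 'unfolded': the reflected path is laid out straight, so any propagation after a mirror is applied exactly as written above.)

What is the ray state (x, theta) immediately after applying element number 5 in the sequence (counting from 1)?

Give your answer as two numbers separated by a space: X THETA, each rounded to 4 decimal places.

Answer: 24.5800 0.3523

Derivation:
Initial: x=-6.0000 theta=0.5000
After 1 (propagate distance d=25): x=6.5000 theta=0.5000
After 2 (thin lens f=-58): x=6.5000 theta=71/116 (≈0.6121)
After 3 (propagate distance d=14): x=437/29 (≈15.0690) theta=71/116 (≈0.6121)
After 4 (thin lens f=58): x=437/29 (≈15.0690) theta=1185/3364 (≈0.3523)
After 5 (propagate distance d=27): x=82687/3364 (≈24.5800) theta=1185/3364 (≈0.3523)
Rounded to 4 decimal places: x = 24.5800, theta = 0.3523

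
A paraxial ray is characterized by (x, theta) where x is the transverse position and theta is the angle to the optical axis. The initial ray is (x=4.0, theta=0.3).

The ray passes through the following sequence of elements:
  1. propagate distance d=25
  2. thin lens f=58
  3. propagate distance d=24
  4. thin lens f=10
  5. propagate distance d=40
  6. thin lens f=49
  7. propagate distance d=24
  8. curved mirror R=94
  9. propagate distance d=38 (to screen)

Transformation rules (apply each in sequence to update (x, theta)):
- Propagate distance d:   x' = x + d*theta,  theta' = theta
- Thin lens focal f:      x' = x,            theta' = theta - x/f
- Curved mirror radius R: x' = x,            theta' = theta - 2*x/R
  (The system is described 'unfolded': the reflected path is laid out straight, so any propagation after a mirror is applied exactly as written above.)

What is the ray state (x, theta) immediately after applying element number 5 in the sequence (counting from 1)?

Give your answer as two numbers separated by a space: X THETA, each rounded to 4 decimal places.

Initial: x=4.0000 theta=0.3000
After 1 (propagate distance d=25): x=11.5000 theta=0.3000
After 2 (thin lens f=58): x=11.5000 theta=59/580 (≈0.1017)
After 3 (propagate distance d=24): x=4043/290 (≈13.9414) theta=59/580 (≈0.1017)
After 4 (thin lens f=10): x=4043/290 (≈13.9414) theta=-937/725 (≈-1.2924)
After 5 (propagate distance d=40): x=-10949/290 (≈-37.7552) theta=-937/725 (≈-1.2924)
Rounded to 4 decimal places: x = -37.7552, theta = -1.2924

Answer: -37.7552 -1.2924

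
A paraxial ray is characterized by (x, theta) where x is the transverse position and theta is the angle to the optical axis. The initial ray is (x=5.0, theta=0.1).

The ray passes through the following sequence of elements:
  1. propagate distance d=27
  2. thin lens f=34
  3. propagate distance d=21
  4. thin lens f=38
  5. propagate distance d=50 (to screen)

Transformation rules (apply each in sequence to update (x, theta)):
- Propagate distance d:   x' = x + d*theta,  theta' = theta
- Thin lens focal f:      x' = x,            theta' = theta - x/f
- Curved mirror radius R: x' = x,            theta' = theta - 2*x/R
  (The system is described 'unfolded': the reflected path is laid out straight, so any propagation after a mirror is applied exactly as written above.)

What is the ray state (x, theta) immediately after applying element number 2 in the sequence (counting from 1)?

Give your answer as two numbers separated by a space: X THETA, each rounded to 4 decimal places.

Initial: x=5.0000 theta=0.1000
After 1 (propagate distance d=27): x=7.7000 theta=0.1000
After 2 (thin lens f=34): x=7.7000 theta=-43/340 (≈-0.1265)
Rounded to 4 decimal places: x = 7.7000, theta = -0.1265

Answer: 7.7000 -0.1265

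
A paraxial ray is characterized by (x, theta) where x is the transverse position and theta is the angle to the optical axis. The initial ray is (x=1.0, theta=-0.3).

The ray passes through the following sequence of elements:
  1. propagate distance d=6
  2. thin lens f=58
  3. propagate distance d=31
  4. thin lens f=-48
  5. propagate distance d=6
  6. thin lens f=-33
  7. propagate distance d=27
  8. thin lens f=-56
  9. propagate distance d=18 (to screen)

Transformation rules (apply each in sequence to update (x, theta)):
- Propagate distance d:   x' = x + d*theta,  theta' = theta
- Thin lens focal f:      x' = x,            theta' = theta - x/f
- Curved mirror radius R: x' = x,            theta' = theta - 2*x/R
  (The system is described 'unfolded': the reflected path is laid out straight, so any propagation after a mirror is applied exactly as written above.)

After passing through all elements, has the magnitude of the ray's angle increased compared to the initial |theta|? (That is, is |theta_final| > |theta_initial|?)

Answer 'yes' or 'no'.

Answer: yes

Derivation:
Initial: x=1.0000 theta=-0.3000
After 1 (propagate distance d=6): x=-0.8000 theta=-0.3000
After 2 (thin lens f=58): x=-0.8000 theta=-83/290 (≈-0.2862)
After 3 (propagate distance d=31): x=-561/58 (≈-9.6724) theta=-83/290 (≈-0.2862)
After 4 (thin lens f=-48): x=-561/58 (≈-9.6724) theta=-2263/4640 (≈-0.4877)
After 5 (propagate distance d=6): x=-29229/2320 (≈-12.5987) theta=-2263/4640 (≈-0.4877)
After 6 (thin lens f=-33): x=-29229/2320 (≈-12.5987) theta=-44379/51040 (≈-0.8695)
After 7 (propagate distance d=27): x=-1841271/51040 (≈-36.0751) theta=-44379/51040 (≈-0.8695)
After 8 (thin lens f=-56): x=-1841271/51040 (≈-36.0751) theta=-865299/571648 (≈-1.5137)
After 9 (propagate distance d=18 (to screen)): x=-90494043/1429120 (≈-63.3215) theta=-865299/571648 (≈-1.5137)
|theta_initial|=0.3000 |theta_final|=865299/571648 (≈1.5137) -> increased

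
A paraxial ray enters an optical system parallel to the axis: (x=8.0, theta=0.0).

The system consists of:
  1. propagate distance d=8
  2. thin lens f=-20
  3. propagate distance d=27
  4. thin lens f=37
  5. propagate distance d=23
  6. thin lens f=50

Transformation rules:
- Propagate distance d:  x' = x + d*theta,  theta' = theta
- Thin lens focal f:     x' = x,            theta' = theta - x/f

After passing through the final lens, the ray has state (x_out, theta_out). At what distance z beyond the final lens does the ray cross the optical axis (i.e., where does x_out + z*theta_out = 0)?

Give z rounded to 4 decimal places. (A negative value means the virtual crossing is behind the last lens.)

Initial: x=8.0000 theta=0.0000
After 1 (propagate distance d=8): x=8.0000 theta=0.0000
After 2 (thin lens f=-20): x=8.0000 theta=0.4000
After 3 (propagate distance d=27): x=18.8000 theta=0.4000
After 4 (thin lens f=37): x=18.8000 theta=-4/37 (≈-0.1081)
After 5 (propagate distance d=23): x=3018/185 (≈16.3135) theta=-4/37 (≈-0.1081)
After 6 (thin lens f=50): x=3018/185 (≈16.3135) theta=-2009/4625 (≈-0.4344)
z_focus = -x_out/theta_out = -(3018/185)/(-2009/4625) = 75450/2009 ≈ 37.5560
Rounded to 4 decimal places: z = 37.5560

Answer: 37.5560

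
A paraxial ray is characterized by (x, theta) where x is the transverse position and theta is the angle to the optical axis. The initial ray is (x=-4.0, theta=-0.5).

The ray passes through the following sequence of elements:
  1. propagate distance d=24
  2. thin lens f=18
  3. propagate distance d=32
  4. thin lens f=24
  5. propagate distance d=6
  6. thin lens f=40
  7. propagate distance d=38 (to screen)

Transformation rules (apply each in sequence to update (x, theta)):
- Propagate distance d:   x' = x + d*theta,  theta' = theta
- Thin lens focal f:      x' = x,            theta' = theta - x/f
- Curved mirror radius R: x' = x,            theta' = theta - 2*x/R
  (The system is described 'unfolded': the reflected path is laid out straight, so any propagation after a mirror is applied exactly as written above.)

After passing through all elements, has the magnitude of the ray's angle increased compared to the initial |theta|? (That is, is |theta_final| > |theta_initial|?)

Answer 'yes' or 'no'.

Initial: x=-4.0000 theta=-0.5000
After 1 (propagate distance d=24): x=-16.0000 theta=-0.5000
After 2 (thin lens f=18): x=-16.0000 theta=7/18 (≈0.3889)
After 3 (propagate distance d=32): x=-32/9 (≈-3.5556) theta=7/18 (≈0.3889)
After 4 (thin lens f=24): x=-32/9 (≈-3.5556) theta=29/54 (≈0.5370)
After 5 (propagate distance d=6): x=-1/3 (≈-0.3333) theta=29/54 (≈0.5370)
After 6 (thin lens f=40): x=-1/3 (≈-0.3333) theta=589/1080 (≈0.5454)
After 7 (propagate distance d=38 (to screen)): x=11011/540 (≈20.3907) theta=589/1080 (≈0.5454)
|theta_initial|=0.5000 |theta_final|=589/1080 (≈0.5454) -> increased

Answer: yes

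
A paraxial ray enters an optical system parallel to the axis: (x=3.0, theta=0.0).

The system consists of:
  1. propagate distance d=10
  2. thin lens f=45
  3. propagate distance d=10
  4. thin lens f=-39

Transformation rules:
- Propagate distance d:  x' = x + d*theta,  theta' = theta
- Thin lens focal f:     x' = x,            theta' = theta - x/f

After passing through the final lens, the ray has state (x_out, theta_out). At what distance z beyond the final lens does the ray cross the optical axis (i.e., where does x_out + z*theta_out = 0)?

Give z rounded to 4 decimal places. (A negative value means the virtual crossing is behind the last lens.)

Initial: x=3.0000 theta=0.0000
After 1 (propagate distance d=10): x=3.0000 theta=0.0000
After 2 (thin lens f=45): x=3.0000 theta=-1/15 (≈-0.0667)
After 3 (propagate distance d=10): x=7/3 (≈2.3333) theta=-1/15 (≈-0.0667)
After 4 (thin lens f=-39): x=7/3 (≈2.3333) theta=-4/585 (≈-0.0068)
z_focus = -x_out/theta_out = -(7/3)/(-4/585) = 341.2500
Rounded to 4 decimal places: z = 341.2500

Answer: 341.2500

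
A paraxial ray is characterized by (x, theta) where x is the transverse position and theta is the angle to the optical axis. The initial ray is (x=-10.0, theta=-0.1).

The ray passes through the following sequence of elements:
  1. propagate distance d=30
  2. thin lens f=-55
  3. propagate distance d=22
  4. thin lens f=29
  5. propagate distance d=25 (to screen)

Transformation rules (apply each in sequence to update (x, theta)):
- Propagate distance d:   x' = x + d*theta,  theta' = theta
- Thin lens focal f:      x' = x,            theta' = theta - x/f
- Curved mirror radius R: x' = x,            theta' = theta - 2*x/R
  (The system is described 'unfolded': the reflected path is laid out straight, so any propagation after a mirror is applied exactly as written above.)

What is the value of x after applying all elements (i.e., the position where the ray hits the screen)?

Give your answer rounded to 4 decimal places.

Initial: x=-10.0000 theta=-0.1000
After 1 (propagate distance d=30): x=-13.0000 theta=-0.1000
After 2 (thin lens f=-55): x=-13.0000 theta=-37/110 (≈-0.3364)
After 3 (propagate distance d=22): x=-20.4000 theta=-37/110 (≈-0.3364)
After 4 (thin lens f=29): x=-20.4000 theta=1171/3190 (≈0.3671)
After 5 (propagate distance d=25 (to screen)): x=-35801/3190 (≈-11.2229) theta=1171/3190 (≈0.3671)
Rounded to 4 decimal places: x = -11.2229

Answer: -11.2229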